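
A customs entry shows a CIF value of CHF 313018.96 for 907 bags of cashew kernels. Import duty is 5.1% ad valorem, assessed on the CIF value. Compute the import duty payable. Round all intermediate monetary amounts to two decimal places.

Import duty = 313018.96 × 5.1% = 15963.97

Import duty: CHF 15963.97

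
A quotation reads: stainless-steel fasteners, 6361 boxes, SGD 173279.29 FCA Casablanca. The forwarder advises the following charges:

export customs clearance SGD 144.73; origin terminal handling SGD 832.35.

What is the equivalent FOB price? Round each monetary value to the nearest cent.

Not relevant to the conversion: export clearance — on the seller under both FCA and FOB; already in the FCA price and stays in the FOB price.
From FCA to FOB, the seller additionally bears: origin terminal.
FOB price = 173279.29 + 832.35 = 174111.64

FOB price: SGD 174111.64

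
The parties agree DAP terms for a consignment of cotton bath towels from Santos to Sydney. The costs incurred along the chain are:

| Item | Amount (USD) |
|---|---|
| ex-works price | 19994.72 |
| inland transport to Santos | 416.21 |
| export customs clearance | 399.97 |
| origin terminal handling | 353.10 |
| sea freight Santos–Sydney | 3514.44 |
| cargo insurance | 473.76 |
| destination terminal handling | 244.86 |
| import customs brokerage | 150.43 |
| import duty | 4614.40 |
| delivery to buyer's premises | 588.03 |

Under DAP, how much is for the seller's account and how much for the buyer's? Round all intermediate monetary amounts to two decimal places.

Seller: USD 25985.09; buyer: USD 4764.83

DAP: the seller bears all costs to the named destination except import duty and clearance.
Seller's account: goods 19994.72 + inland to port 416.21 + export clearance 399.97 + origin terminal 353.10 + freight 3514.44 + insurance 473.76 + destination terminal 244.86 + delivery 588.03 = 25985.09
Buyer's account: brokerage 150.43 + duty 4614.40 = 4764.83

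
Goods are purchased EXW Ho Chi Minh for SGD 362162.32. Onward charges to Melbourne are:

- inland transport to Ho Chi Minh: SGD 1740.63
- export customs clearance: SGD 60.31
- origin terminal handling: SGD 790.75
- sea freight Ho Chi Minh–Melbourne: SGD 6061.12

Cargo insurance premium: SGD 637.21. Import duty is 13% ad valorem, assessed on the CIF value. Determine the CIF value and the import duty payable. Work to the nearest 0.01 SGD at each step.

CIF = EXW price + pre-shipment costs + freight + insurance
CIF = 362162.32 + 1740.63 + 60.31 + 790.75 + 6061.12 + 637.21 = 371452.34
Import duty = 371452.34 × 13% = 48288.80

CIF value: SGD 371452.34; import duty: SGD 48288.80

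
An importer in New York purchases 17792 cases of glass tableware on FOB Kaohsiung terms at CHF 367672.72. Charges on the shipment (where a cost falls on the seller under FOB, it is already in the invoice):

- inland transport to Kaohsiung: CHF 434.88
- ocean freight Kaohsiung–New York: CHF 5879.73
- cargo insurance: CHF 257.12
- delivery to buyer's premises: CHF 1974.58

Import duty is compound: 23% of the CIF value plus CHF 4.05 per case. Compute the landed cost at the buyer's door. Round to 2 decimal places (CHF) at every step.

FOB: the seller bears costs until goods are on board at the origin port; the buyer bears freight, insurance and all costs thereafter.
Already in the invoice (seller's account under FOB): inland to port — exclude.
CIF value = FOB price + freight + insurance = 367672.72 + 5879.73 + 257.12 = 373809.57
Ad valorem component: 373809.57 × 23% = 85976.20
Specific component: 17792 × 4.05 = 72057.60
Import duty = 85976.20 + 72057.60 = 158033.80
Buyer bears: freight 5879.73 + insurance 257.12 + delivery 1974.58 + duty 158033.80 = 166145.23
Landed cost = invoice 367672.72 + 166145.23 = 533817.95

Total landed cost: CHF 533817.95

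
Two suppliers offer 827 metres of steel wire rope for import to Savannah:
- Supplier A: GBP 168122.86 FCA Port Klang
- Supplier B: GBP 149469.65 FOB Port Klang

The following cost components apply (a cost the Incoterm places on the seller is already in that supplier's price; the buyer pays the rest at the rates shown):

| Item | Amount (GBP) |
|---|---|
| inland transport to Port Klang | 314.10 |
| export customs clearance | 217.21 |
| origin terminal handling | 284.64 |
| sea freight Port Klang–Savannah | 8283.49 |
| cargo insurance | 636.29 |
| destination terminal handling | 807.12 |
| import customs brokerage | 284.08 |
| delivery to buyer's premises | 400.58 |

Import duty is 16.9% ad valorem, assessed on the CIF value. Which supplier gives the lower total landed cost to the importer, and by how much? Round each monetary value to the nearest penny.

Supplier A (FCA):
CIF value = FCA price + origin terminal + freight + insurance = 168122.86 + 284.64 + 8283.49 + 636.29 = 177327.28
Import duty = 177327.28 × 16.9% = 29968.31
Buyer bears (A): 284.64 + 8283.49 + 636.29 + 807.12 + 284.08 + 400.58 = 10696.20
Landed cost (A) = invoice 168122.86 + 10696.20 + duty 29968.31 = 208787.37
Supplier B (FOB):
CIF value = FOB price + freight + insurance = 149469.65 + 8283.49 + 636.29 = 158389.43
Import duty = 158389.43 × 16.9% = 26767.81
Buyer bears (B): 8283.49 + 636.29 + 807.12 + 284.08 + 400.58 = 10411.56
Landed cost (B) = invoice 149469.65 + 10411.56 + duty 26767.81 = 186649.02
Difference = |208787.37 − 186649.02| = 22138.35

Supplier B is cheaper by GBP 22138.35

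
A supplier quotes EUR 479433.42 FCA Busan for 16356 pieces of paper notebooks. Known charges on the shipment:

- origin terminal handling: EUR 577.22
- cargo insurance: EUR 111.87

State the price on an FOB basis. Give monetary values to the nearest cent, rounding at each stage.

Not relevant to the conversion: insurance — on the buyer under both terms; not part of either seller's price.
From FCA to FOB, the seller additionally bears: origin terminal.
FOB price = 479433.42 + 577.22 = 480010.64

FOB price: EUR 480010.64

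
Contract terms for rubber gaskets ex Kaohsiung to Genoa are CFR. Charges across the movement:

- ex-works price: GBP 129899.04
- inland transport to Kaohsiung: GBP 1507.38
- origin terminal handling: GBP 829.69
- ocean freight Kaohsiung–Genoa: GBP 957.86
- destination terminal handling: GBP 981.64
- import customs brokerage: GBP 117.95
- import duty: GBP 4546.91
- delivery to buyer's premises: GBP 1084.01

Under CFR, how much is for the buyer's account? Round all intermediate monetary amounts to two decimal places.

Buyer's account: GBP 6730.51

CFR: the seller pays costs through ocean freight to the destination port, but not insurance.
Seller's account: goods 129899.04 + inland to port 1507.38 + origin terminal 829.69 + freight 957.86 = 133193.97
Buyer's account: destination terminal 981.64 + brokerage 117.95 + duty 4546.91 + delivery 1084.01 = 6730.51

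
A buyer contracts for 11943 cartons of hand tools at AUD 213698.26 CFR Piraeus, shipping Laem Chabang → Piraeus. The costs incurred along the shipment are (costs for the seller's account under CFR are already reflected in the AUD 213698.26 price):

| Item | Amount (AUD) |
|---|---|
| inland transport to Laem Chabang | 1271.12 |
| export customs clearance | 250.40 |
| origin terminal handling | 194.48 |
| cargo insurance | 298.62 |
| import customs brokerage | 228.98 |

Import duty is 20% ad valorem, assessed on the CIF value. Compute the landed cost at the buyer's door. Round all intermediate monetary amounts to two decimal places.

CFR: the seller pays costs through ocean freight to the destination port, but not insurance.
Already in the invoice (seller's account under CFR): inland to port, export clearance, origin terminal — exclude.
CIF value = CFR price + insurance = 213698.26 + 298.62 = 213996.88
Import duty = 213996.88 × 20% = 42799.38
Buyer bears: insurance 298.62 + brokerage 228.98 + duty 42799.38 = 43326.98
Landed cost = invoice 213698.26 + 43326.98 = 257025.24

Total landed cost: AUD 257025.24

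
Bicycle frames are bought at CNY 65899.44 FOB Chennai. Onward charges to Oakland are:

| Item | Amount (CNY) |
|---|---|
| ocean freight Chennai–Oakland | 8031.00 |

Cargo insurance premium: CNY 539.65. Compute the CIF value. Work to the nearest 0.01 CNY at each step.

CIF = FOB price + freight + insurance
CIF = 65899.44 + 8031.00 + 539.65 = 74470.09

CIF value: CNY 74470.09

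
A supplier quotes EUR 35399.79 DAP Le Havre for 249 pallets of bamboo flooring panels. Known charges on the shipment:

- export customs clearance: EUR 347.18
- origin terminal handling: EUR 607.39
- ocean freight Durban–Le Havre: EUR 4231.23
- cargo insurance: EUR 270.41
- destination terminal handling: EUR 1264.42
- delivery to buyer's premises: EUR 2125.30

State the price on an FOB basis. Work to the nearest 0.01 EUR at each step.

FOB price: EUR 27508.43

Not relevant to the conversion: origin terminal, export clearance — on the seller under both DAP and FOB; already in the DAP price and stays in the FOB price.
From DAP to FOB, the seller no longer bears: freight, insurance, destination terminal, delivery.
FOB price = 35399.79 − 4231.23 − 270.41 − 1264.42 − 2125.30 = 27508.43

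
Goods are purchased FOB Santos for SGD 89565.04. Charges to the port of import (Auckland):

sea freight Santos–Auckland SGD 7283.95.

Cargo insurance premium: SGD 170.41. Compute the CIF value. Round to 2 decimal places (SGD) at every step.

CIF = FOB price + freight + insurance
CIF = 89565.04 + 7283.95 + 170.41 = 97019.40

CIF value: SGD 97019.40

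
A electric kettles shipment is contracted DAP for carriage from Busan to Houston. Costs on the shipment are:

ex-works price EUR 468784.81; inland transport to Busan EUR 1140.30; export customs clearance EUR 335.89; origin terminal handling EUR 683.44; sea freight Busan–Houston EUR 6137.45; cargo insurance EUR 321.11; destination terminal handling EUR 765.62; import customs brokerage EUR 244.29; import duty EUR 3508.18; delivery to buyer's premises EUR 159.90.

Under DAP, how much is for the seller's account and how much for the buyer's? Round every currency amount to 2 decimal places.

DAP: the seller bears all costs to the named destination except import duty and clearance.
Seller's account: goods 468784.81 + inland to port 1140.30 + export clearance 335.89 + origin terminal 683.44 + freight 6137.45 + insurance 321.11 + destination terminal 765.62 + delivery 159.90 = 478328.52
Buyer's account: brokerage 244.29 + duty 3508.18 = 3752.47

Seller: EUR 478328.52; buyer: EUR 3752.47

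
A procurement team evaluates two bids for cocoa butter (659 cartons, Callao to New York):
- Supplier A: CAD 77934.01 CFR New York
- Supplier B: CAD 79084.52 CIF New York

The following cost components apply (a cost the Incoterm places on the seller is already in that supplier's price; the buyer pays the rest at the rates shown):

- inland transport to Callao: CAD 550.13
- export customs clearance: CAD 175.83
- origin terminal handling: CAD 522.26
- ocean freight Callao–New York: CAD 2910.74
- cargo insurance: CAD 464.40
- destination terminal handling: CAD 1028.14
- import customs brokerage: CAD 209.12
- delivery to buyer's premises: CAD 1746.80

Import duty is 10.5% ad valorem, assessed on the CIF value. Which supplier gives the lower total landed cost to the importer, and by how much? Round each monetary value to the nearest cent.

Supplier A (CFR):
CIF value = CFR price + insurance = 77934.01 + 464.40 = 78398.41
Import duty = 78398.41 × 10.5% = 8231.83
Buyer bears (A): 464.40 + 1028.14 + 209.12 + 1746.80 = 3448.46
Landed cost (A) = invoice 77934.01 + 3448.46 + duty 8231.83 = 89614.30
Supplier B (CIF):
The CIF price already equals the CIF value: 79084.52
Import duty = 79084.52 × 10.5% = 8303.87
Buyer bears (B): 1028.14 + 209.12 + 1746.80 = 2984.06
Landed cost (B) = invoice 79084.52 + 2984.06 + duty 8303.87 = 90372.45
Difference = |89614.30 − 90372.45| = 758.15

Supplier A is cheaper by CAD 758.15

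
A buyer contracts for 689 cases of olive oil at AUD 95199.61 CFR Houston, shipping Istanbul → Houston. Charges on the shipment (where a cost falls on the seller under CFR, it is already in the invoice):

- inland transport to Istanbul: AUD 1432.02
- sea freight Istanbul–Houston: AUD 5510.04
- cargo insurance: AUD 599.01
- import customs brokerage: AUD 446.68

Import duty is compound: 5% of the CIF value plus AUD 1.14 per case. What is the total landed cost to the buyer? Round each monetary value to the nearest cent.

Total landed cost: AUD 101820.69

CFR: the seller pays costs through ocean freight to the destination port, but not insurance.
Already in the invoice (seller's account under CFR): inland to port, freight — exclude.
CIF value = CFR price + insurance = 95199.61 + 599.01 = 95798.62
Ad valorem component: 95798.62 × 5% = 4789.93
Specific component: 689 × 1.14 = 785.46
Import duty = 4789.93 + 785.46 = 5575.39
Buyer bears: insurance 599.01 + brokerage 446.68 + duty 5575.39 = 6621.08
Landed cost = invoice 95199.61 + 6621.08 = 101820.69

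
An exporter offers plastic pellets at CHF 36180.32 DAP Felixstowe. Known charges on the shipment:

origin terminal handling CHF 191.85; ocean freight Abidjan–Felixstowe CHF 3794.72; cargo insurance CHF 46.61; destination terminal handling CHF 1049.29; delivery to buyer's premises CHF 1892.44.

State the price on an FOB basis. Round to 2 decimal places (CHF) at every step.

Not relevant to the conversion: origin terminal — on the seller under both DAP and FOB; already in the DAP price and stays in the FOB price.
From DAP to FOB, the seller no longer bears: freight, insurance, destination terminal, delivery.
FOB price = 36180.32 − 3794.72 − 46.61 − 1049.29 − 1892.44 = 29397.26

FOB price: CHF 29397.26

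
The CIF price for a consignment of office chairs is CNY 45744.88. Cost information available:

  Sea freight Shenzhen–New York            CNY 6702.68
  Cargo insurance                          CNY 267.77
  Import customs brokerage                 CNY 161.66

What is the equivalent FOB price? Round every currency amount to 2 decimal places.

Not relevant to the conversion: brokerage — on the buyer under both terms; not part of either seller's price.
From CIF to FOB, the seller no longer bears: freight, insurance.
FOB price = 45744.88 − 6702.68 − 267.77 = 38774.43

FOB price: CNY 38774.43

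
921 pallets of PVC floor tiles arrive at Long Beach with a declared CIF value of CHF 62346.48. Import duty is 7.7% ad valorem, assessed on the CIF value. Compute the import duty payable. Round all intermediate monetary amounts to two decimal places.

Import duty = 62346.48 × 7.7% = 4800.68

Import duty: CHF 4800.68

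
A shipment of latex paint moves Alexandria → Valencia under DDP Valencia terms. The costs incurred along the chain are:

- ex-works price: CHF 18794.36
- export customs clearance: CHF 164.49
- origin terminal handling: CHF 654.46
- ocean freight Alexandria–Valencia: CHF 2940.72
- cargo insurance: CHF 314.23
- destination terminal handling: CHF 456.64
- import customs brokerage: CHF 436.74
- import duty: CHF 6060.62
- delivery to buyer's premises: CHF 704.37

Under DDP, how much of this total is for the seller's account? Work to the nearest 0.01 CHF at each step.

DDP: the seller bears all costs including import duty.
Seller's account: goods 18794.36 + export clearance 164.49 + origin terminal 654.46 + freight 2940.72 + insurance 314.23 + destination terminal 456.64 + brokerage 436.74 + duty 6060.62 + delivery 704.37 = 30526.63
Buyer's account: 0.00

Seller's account: CHF 30526.63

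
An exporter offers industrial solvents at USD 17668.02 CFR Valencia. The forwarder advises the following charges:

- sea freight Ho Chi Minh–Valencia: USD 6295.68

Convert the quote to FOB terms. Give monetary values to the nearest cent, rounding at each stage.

FOB price: USD 11372.34

From CFR to FOB, the seller no longer bears: freight.
FOB price = 17668.02 − 6295.68 = 11372.34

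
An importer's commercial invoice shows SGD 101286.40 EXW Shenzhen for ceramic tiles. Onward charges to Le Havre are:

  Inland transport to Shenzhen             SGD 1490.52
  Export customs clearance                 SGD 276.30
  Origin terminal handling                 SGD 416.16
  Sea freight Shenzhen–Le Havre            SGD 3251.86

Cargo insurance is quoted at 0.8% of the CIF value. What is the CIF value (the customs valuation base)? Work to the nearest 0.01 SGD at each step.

CIF value: SGD 107581.90

Let C be the CIF value. C = EXW price + pre-shipment costs + freight + 0.8% × C
C − 0.8% × C = 101286.40 + 1490.52 + 276.30 + 416.16 + 3251.86
0.992 × C = 106721.24
C = 106721.24 / 0.992 = 107581.90
Insurance premium = 0.8% × 107581.90 = 860.66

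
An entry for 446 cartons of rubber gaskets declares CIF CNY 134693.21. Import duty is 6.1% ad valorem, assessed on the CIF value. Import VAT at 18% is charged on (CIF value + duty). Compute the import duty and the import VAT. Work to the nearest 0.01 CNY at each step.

Import duty: CNY 8216.29; import VAT: CNY 25723.71

Import duty = 134693.21 × 6.1% = 8216.29
VAT base = CIF + duty = 134693.21 + 8216.29 = 142909.50
Import VAT = 142909.50 × 18% = 25723.71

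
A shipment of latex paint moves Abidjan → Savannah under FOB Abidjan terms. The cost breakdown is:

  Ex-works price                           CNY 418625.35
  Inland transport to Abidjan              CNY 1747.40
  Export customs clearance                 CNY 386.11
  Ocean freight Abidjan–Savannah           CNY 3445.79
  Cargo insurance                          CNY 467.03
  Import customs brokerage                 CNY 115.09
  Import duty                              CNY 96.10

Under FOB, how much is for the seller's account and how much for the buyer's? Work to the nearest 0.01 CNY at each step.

FOB: the seller bears costs until goods are on board at the origin port; the buyer bears freight, insurance and all costs thereafter.
Seller's account: goods 418625.35 + inland to port 1747.40 + export clearance 386.11 = 420758.86
Buyer's account: freight 3445.79 + insurance 467.03 + brokerage 115.09 + duty 96.10 = 4124.01

Seller: CNY 420758.86; buyer: CNY 4124.01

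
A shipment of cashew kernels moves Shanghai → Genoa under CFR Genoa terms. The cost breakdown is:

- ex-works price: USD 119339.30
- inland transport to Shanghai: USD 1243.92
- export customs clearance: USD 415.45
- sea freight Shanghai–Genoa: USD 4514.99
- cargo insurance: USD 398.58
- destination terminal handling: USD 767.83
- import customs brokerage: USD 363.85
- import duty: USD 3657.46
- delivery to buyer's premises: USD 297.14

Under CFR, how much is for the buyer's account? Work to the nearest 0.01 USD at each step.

CFR: the seller pays costs through ocean freight to the destination port, but not insurance.
Seller's account: goods 119339.30 + inland to port 1243.92 + export clearance 415.45 + freight 4514.99 = 125513.66
Buyer's account: insurance 398.58 + destination terminal 767.83 + brokerage 363.85 + duty 3657.46 + delivery 297.14 = 5484.86

Buyer's account: USD 5484.86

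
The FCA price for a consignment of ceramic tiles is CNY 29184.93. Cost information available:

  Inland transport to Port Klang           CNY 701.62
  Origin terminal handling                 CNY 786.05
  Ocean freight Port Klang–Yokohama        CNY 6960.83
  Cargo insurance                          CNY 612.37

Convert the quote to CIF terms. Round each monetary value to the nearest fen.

Not relevant to the conversion: inland to port — on the seller under both FCA and CIF; already in the FCA price and stays in the CIF price.
From FCA to CIF, the seller additionally bears: origin terminal, freight, insurance.
CIF price = 29184.93 + 786.05 + 6960.83 + 612.37 = 37544.18

CIF price: CNY 37544.18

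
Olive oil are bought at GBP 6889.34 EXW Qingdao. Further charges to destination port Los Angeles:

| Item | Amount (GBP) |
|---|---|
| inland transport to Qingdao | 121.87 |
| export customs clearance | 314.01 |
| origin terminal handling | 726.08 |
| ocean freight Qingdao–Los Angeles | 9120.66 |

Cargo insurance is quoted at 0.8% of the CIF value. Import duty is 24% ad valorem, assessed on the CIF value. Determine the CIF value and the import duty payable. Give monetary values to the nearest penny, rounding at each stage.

Let C be the CIF value. C = EXW price + pre-shipment costs + freight + 0.8% × C
C − 0.8% × C = 6889.34 + 121.87 + 314.01 + 726.08 + 9120.66
0.992 × C = 17171.96
C = 17171.96 / 0.992 = 17310.44
Insurance premium = 0.8% × 17310.44 = 138.48
Import duty = 17310.44 × 24% = 4154.51

CIF value: GBP 17310.44; import duty: GBP 4154.51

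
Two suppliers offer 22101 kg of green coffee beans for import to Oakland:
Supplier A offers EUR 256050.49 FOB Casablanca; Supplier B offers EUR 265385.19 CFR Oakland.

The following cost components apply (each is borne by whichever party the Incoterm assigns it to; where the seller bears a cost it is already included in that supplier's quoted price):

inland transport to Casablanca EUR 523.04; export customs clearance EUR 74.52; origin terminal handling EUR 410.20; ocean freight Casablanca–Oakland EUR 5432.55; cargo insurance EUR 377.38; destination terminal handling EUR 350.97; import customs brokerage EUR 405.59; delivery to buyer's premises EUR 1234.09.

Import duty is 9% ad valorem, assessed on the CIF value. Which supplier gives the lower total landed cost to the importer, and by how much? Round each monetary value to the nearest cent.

Supplier A (FOB):
CIF value = FOB price + freight + insurance = 256050.49 + 5432.55 + 377.38 = 261860.42
Import duty = 261860.42 × 9% = 23567.44
Buyer bears (A): 5432.55 + 377.38 + 350.97 + 405.59 + 1234.09 = 7800.58
Landed cost (A) = invoice 256050.49 + 7800.58 + duty 23567.44 = 287418.51
Supplier B (CFR):
CIF value = CFR price + insurance = 265385.19 + 377.38 = 265762.57
Import duty = 265762.57 × 9% = 23918.63
Buyer bears (B): 377.38 + 350.97 + 405.59 + 1234.09 = 2368.03
Landed cost (B) = invoice 265385.19 + 2368.03 + duty 23918.63 = 291671.85
Difference = |287418.51 − 291671.85| = 4253.34

Supplier A is cheaper by EUR 4253.34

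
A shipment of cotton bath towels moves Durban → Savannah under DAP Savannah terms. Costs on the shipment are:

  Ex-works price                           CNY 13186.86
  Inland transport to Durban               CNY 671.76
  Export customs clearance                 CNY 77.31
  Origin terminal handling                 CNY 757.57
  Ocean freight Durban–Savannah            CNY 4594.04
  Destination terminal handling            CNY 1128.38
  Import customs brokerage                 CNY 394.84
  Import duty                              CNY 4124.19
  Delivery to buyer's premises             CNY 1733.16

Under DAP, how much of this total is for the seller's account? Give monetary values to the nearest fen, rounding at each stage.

DAP: the seller bears all costs to the named destination except import duty and clearance.
Seller's account: goods 13186.86 + inland to port 671.76 + export clearance 77.31 + origin terminal 757.57 + freight 4594.04 + destination terminal 1128.38 + delivery 1733.16 = 22149.08
Buyer's account: brokerage 394.84 + duty 4124.19 = 4519.03

Seller's account: CNY 22149.08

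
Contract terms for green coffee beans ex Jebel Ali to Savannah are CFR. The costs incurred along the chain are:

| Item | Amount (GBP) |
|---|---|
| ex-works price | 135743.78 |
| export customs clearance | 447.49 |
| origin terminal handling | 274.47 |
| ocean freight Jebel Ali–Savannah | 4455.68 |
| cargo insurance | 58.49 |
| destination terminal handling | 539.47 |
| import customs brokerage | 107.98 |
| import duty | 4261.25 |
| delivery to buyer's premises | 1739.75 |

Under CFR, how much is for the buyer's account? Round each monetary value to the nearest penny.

CFR: the seller pays costs through ocean freight to the destination port, but not insurance.
Seller's account: goods 135743.78 + export clearance 447.49 + origin terminal 274.47 + freight 4455.68 = 140921.42
Buyer's account: insurance 58.49 + destination terminal 539.47 + brokerage 107.98 + duty 4261.25 + delivery 1739.75 = 6706.94

Buyer's account: GBP 6706.94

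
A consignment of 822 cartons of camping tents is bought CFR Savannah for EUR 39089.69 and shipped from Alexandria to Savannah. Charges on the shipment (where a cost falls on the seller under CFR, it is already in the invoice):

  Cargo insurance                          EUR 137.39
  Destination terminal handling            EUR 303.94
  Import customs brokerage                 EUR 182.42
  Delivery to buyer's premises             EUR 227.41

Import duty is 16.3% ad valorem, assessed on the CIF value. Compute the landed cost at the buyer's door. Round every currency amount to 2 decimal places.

CFR: the seller pays costs through ocean freight to the destination port, but not insurance.
CIF value = CFR price + insurance = 39089.69 + 137.39 = 39227.08
Import duty = 39227.08 × 16.3% = 6394.01
Buyer bears: insurance 137.39 + destination terminal 303.94 + brokerage 182.42 + delivery 227.41 + duty 6394.01 = 7245.17
Landed cost = invoice 39089.69 + 7245.17 = 46334.86

Total landed cost: EUR 46334.86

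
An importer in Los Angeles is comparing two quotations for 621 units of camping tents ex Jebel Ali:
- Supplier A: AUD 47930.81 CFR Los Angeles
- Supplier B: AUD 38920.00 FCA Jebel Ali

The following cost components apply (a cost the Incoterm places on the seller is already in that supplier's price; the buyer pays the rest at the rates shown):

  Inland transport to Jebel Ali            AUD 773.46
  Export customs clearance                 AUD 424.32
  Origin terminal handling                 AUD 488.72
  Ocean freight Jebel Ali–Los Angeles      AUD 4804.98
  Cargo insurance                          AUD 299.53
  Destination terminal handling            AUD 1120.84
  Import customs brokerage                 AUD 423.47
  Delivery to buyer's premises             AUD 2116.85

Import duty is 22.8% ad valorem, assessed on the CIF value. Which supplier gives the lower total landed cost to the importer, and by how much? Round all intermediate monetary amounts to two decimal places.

Supplier B is cheaper by AUD 4564.61

Supplier A (CFR):
CIF value = CFR price + insurance = 47930.81 + 299.53 = 48230.34
Import duty = 48230.34 × 22.8% = 10996.52
Buyer bears (A): 299.53 + 1120.84 + 423.47 + 2116.85 = 3960.69
Landed cost (A) = invoice 47930.81 + 3960.69 + duty 10996.52 = 62888.02
Supplier B (FCA):
CIF value = FCA price + origin terminal + freight + insurance = 38920.00 + 488.72 + 4804.98 + 299.53 = 44513.23
Import duty = 44513.23 × 22.8% = 10149.02
Buyer bears (B): 488.72 + 4804.98 + 299.53 + 1120.84 + 423.47 + 2116.85 = 9254.39
Landed cost (B) = invoice 38920.00 + 9254.39 + duty 10149.02 = 58323.41
Difference = |62888.02 − 58323.41| = 4564.61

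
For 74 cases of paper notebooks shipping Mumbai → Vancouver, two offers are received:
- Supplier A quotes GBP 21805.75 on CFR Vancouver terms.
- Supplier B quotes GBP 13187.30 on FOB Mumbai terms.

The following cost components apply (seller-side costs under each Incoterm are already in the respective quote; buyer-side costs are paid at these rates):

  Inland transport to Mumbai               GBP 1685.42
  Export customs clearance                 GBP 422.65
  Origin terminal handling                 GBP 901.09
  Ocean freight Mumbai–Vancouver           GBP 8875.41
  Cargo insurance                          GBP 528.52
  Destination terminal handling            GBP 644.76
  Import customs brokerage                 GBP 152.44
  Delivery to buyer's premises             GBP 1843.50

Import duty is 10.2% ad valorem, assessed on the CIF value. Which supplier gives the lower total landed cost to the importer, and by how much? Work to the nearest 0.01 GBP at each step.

Supplier A is cheaper by GBP 283.17

Supplier A (CFR):
CIF value = CFR price + insurance = 21805.75 + 528.52 = 22334.27
Import duty = 22334.27 × 10.2% = 2278.10
Buyer bears (A): 528.52 + 644.76 + 152.44 + 1843.50 = 3169.22
Landed cost (A) = invoice 21805.75 + 3169.22 + duty 2278.10 = 27253.07
Supplier B (FOB):
CIF value = FOB price + freight + insurance = 13187.30 + 8875.41 + 528.52 = 22591.23
Import duty = 22591.23 × 10.2% = 2304.31
Buyer bears (B): 8875.41 + 528.52 + 644.76 + 152.44 + 1843.50 = 12044.63
Landed cost (B) = invoice 13187.30 + 12044.63 + duty 2304.31 = 27536.24
Difference = |27253.07 − 27536.24| = 283.17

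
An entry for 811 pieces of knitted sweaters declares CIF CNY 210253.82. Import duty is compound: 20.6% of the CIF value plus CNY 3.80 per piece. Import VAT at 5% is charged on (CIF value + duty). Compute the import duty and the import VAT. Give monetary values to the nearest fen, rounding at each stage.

Import duty: CNY 46394.09; import VAT: CNY 12832.40

Ad valorem component: 210253.82 × 20.6% = 43312.29
Specific component: 811 × 3.80 = 3081.80
Import duty = 43312.29 + 3081.80 = 46394.09
VAT base = CIF + duty = 210253.82 + 46394.09 = 256647.91
Import VAT = 256647.91 × 5% = 12832.40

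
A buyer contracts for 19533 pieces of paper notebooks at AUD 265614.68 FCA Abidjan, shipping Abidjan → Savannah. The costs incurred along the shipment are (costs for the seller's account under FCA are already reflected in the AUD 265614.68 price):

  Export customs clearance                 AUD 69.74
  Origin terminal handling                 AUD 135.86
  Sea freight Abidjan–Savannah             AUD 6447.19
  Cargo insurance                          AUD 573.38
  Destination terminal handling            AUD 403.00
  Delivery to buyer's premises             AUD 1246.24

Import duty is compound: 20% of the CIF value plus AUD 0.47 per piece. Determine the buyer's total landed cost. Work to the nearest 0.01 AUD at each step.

FCA: the seller delivers export-cleared goods to the carrier; the buyer bears costs from that point.
Already in the invoice (seller's account under FCA): export clearance — exclude.
CIF value = FCA price + origin terminal + freight + insurance = 265614.68 + 135.86 + 6447.19 + 573.38 = 272771.11
Ad valorem component: 272771.11 × 20% = 54554.22
Specific component: 19533 × 0.47 = 9180.51
Import duty = 54554.22 + 9180.51 = 63734.73
Buyer bears: origin terminal 135.86 + freight 6447.19 + insurance 573.38 + destination terminal 403.00 + delivery 1246.24 + duty 63734.73 = 72540.40
Landed cost = invoice 265614.68 + 72540.40 = 338155.08

Total landed cost: AUD 338155.08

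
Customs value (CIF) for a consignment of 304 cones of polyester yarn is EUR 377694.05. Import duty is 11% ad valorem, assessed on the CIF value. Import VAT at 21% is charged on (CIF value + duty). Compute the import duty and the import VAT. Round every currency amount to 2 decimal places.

Import duty = 377694.05 × 11% = 41546.35
VAT base = CIF + duty = 377694.05 + 41546.35 = 419240.40
Import VAT = 419240.40 × 21% = 88040.48

Import duty: EUR 41546.35; import VAT: EUR 88040.48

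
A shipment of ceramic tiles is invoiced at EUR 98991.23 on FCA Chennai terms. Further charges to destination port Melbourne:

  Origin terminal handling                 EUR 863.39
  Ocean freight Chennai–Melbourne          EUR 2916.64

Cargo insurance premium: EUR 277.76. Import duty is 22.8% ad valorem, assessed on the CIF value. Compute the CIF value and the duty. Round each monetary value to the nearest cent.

CIF value: EUR 103049.02; import duty: EUR 23495.18

CIF = FCA price + pre-shipment costs + freight + insurance
CIF = 98991.23 + 863.39 + 2916.64 + 277.76 = 103049.02
Import duty = 103049.02 × 22.8% = 23495.18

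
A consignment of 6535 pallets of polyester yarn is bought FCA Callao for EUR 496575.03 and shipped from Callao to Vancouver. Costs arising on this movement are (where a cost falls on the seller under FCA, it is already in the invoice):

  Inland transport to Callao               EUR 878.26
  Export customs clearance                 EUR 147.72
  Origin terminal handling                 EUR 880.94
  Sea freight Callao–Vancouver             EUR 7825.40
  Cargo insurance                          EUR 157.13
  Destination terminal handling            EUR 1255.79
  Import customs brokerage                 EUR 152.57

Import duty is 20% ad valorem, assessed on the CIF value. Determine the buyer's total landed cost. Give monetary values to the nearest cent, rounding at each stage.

Total landed cost: EUR 607934.56

FCA: the seller delivers export-cleared goods to the carrier; the buyer bears costs from that point.
Already in the invoice (seller's account under FCA): inland to port, export clearance — exclude.
CIF value = FCA price + origin terminal + freight + insurance = 496575.03 + 880.94 + 7825.40 + 157.13 = 505438.50
Import duty = 505438.50 × 20% = 101087.70
Buyer bears: origin terminal 880.94 + freight 7825.40 + insurance 157.13 + destination terminal 1255.79 + brokerage 152.57 + duty 101087.70 = 111359.53
Landed cost = invoice 496575.03 + 111359.53 = 607934.56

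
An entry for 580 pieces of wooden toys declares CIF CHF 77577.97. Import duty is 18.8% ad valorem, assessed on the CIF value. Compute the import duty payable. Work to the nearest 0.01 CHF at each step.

Import duty: CHF 14584.66

Import duty = 77577.97 × 18.8% = 14584.66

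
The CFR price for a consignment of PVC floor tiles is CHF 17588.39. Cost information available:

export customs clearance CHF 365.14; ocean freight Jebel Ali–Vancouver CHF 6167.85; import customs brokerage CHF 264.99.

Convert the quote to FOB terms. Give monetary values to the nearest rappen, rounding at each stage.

FOB price: CHF 11420.54

Not relevant to the conversion: export clearance — on the seller under both CFR and FOB; already in the CFR price and stays in the FOB price. brokerage — on the buyer under both terms; not part of either seller's price.
From CFR to FOB, the seller no longer bears: freight.
FOB price = 17588.39 − 6167.85 = 11420.54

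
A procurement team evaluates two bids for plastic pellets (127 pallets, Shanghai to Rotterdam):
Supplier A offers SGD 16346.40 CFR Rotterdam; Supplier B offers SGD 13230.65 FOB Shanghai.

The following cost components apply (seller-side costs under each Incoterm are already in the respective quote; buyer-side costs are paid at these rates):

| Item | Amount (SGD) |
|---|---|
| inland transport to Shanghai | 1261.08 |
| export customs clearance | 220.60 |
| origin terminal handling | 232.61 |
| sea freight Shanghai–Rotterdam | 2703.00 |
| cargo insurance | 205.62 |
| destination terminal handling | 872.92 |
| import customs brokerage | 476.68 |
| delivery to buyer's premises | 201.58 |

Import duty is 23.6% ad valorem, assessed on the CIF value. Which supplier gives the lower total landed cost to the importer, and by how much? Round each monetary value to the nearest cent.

Supplier A (CFR):
CIF value = CFR price + insurance = 16346.40 + 205.62 = 16552.02
Import duty = 16552.02 × 23.6% = 3906.28
Buyer bears (A): 205.62 + 872.92 + 476.68 + 201.58 = 1756.80
Landed cost (A) = invoice 16346.40 + 1756.80 + duty 3906.28 = 22009.48
Supplier B (FOB):
CIF value = FOB price + freight + insurance = 13230.65 + 2703.00 + 205.62 = 16139.27
Import duty = 16139.27 × 23.6% = 3808.87
Buyer bears (B): 2703.00 + 205.62 + 872.92 + 476.68 + 201.58 = 4459.80
Landed cost (B) = invoice 13230.65 + 4459.80 + duty 3808.87 = 21499.32
Difference = |22009.48 − 21499.32| = 510.16

Supplier B is cheaper by SGD 510.16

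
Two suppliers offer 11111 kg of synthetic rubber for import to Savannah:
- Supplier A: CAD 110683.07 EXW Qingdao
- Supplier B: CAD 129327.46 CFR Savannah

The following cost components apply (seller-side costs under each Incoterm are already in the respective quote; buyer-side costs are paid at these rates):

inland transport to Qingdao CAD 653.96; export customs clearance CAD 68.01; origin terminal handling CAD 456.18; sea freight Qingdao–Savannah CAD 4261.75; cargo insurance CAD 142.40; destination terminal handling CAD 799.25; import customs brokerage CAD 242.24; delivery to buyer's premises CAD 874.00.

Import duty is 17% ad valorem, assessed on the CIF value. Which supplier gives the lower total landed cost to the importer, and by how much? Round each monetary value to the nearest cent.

Supplier A (EXW):
CIF value = EXW price + inland to port + export clearance + origin terminal + freight + insurance = 110683.07 + 653.96 + 68.01 + 456.18 + 4261.75 + 142.40 = 116265.37
Import duty = 116265.37 × 17% = 19765.11
Buyer bears (A): 653.96 + 68.01 + 456.18 + 4261.75 + 142.40 + 799.25 + 242.24 + 874.00 = 7497.79
Landed cost (A) = invoice 110683.07 + 7497.79 + duty 19765.11 = 137945.97
Supplier B (CFR):
CIF value = CFR price + insurance = 129327.46 + 142.40 = 129469.86
Import duty = 129469.86 × 17% = 22009.88
Buyer bears (B): 142.40 + 799.25 + 242.24 + 874.00 = 2057.89
Landed cost (B) = invoice 129327.46 + 2057.89 + duty 22009.88 = 153395.23
Difference = |137945.97 − 153395.23| = 15449.26

Supplier A is cheaper by CAD 15449.26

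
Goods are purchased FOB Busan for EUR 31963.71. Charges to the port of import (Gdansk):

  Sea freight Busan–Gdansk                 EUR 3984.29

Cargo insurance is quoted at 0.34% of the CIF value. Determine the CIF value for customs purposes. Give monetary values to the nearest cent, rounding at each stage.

Let C be the CIF value. C = FOB price + freight + 0.34% × C
C − 0.34% × C = 31963.71 + 3984.29
0.9966 × C = 35948.00
C = 35948.00 / 0.9966 = 36070.64
Insurance premium = 0.34% × 36070.64 = 122.64

CIF value: EUR 36070.64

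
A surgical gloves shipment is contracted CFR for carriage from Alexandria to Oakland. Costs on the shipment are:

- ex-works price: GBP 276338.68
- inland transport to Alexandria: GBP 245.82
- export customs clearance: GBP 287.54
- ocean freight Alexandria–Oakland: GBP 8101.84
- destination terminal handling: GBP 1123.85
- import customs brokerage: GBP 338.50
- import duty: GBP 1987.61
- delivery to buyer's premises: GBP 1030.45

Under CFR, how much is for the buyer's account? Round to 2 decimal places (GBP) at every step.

Buyer's account: GBP 4480.41

CFR: the seller pays costs through ocean freight to the destination port, but not insurance.
Seller's account: goods 276338.68 + inland to port 245.82 + export clearance 287.54 + freight 8101.84 = 284973.88
Buyer's account: destination terminal 1123.85 + brokerage 338.50 + duty 1987.61 + delivery 1030.45 = 4480.41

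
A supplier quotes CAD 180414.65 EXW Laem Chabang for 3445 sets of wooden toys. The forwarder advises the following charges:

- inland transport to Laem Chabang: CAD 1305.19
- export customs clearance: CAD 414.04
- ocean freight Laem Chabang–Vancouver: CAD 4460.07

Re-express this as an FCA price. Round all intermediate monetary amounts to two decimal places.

Not relevant to the conversion: freight — on the buyer under both terms; not part of either seller's price.
From EXW to FCA, the seller additionally bears: inland to port, export clearance.
FCA price = 180414.65 + 1305.19 + 414.04 = 182133.88

FCA price: CAD 182133.88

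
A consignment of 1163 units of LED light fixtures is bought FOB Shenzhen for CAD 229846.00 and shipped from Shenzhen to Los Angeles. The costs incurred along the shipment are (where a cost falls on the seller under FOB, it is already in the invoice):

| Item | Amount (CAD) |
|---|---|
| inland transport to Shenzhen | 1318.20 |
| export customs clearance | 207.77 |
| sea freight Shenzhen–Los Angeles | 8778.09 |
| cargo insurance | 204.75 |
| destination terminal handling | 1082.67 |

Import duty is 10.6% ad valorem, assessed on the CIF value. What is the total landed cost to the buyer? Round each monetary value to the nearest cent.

FOB: the seller bears costs until goods are on board at the origin port; the buyer bears freight, insurance and all costs thereafter.
Already in the invoice (seller's account under FOB): inland to port, export clearance — exclude.
CIF value = FOB price + freight + insurance = 229846.00 + 8778.09 + 204.75 = 238828.84
Import duty = 238828.84 × 10.6% = 25315.86
Buyer bears: freight 8778.09 + insurance 204.75 + destination terminal 1082.67 + duty 25315.86 = 35381.37
Landed cost = invoice 229846.00 + 35381.37 = 265227.37

Total landed cost: CAD 265227.37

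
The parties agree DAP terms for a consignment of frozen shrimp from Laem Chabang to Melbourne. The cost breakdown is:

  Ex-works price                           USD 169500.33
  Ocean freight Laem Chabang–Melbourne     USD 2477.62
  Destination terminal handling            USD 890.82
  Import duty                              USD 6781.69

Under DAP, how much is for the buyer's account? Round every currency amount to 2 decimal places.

Buyer's account: USD 6781.69

DAP: the seller bears all costs to the named destination except import duty and clearance.
Seller's account: goods 169500.33 + freight 2477.62 + destination terminal 890.82 = 172868.77
Buyer's account: duty 6781.69 = 6781.69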